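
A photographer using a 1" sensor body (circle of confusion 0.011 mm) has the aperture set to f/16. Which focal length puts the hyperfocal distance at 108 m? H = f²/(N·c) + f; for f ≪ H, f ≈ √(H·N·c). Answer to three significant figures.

From H = f²/(N·c) + f, with f ≪ H: f ≈ √(H·N·c) = √(108000 × 16 × 0.011) = √19008 ≈ 137.9 mm.
The +f correction barely moves this — solving exactly, f² + N·c·f − N·c·H = 0 ⇒ f = (−N·c + √((N·c)² + 4·N·c·H))/2 = (−0.176 + √76032)/2 ≈ 137.78 mm, so f ≈ 138 mm.

138 mm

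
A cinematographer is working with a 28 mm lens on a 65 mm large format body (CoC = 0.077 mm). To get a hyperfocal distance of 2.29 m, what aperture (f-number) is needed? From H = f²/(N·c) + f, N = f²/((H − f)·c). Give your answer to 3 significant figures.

f/4.50

Rearrange H = f²/(N·c) + f for N: N = f² / ((H − f)·c).
N = 28² / ((2290 − 28) × 0.077) = 784 / 174.2 ≈ 4.50.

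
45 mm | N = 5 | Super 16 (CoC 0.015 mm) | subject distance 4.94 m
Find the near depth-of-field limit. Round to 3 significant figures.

4.18 m

Hyperfocal distance H = f²/(N·c) + f = 45²/(5 × 0.015) + 45 = 2025/0.075 + 45 ≈ 27045.0 mm ≈ 27.05 m.
Near limit Dn = s·(H − f)/(H + s − 2f) = 4940 × (27045.0 − 45) / (27045.0 + 4940 − 2 × 45) = 4940 × 27000.0 / 31895.0 ≈ 4181.8 mm ≈ 4.18 m.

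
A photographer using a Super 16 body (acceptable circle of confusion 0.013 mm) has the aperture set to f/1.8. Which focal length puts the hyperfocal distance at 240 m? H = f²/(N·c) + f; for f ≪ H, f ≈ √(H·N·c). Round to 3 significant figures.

74.9 mm

From H = f²/(N·c) + f, with f ≪ H: f ≈ √(H·N·c) = √(240000 × 1.8 × 0.013) = √5616.0 ≈ 74.94 mm.
The +f correction barely moves this — solving exactly, f² + N·c·f − N·c·H = 0 ⇒ f = (−N·c + √((N·c)² + 4·N·c·H))/2 = (−0.0234 + √22464)/2 ≈ 74.928 mm, so f ≈ 74.9 mm.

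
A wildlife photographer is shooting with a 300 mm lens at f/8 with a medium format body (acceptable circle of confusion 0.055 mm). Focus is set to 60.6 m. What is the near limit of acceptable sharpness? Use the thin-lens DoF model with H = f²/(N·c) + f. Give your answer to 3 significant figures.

46.8 m

Hyperfocal distance H = f²/(N·c) + f = 300²/(8 × 0.055) + 300 = 90000/0.44 + 300 ≈ 204845.5 mm ≈ 204.8 m.
Near limit Dn = s·(H − f)/(H + s − 2f) = 60600 × (204845.5 − 300) / (204845.5 + 60600 − 2 × 300) = 60600 × 204545.5 / 264845.5 ≈ 46803 mm ≈ 46.8 m.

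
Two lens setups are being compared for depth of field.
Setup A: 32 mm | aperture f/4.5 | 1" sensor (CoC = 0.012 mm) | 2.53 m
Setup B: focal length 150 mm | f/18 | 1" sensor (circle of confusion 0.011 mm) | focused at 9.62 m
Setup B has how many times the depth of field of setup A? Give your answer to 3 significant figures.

2.38

Setup A: H = 32²/(4.5×0.012) + 32 ≈ 18995.0 mm; DoF = Df − Dn = 2913.84 − 2235.51 ≈ 678.33 mm.
Setup B: H = 150²/(18×0.011) + 150 ≈ 113786.4 mm; DoF = Df − Dn = 10494.6 − 8880.0 ≈ 1614.6 mm.
Ratio = 1614.6 / 678.33 ≈ 2.38.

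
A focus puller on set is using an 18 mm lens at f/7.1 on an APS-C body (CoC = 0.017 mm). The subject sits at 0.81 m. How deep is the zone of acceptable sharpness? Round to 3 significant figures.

0.524 m

Hyperfocal distance H = f²/(N·c) + f = 18²/(7.1 × 0.017) + 18 = 324/0.1207 + 18 ≈ 2702.3 mm ≈ 2.702 m.
Near limit Dn = s·(H − f)/(H + s − 2f) = 810 × (2702.3 − 18) / (2702.3 + 810 − 2 × 18) = 810 × 2684.3 / 3476.3 ≈ 625.46 mm.
Far limit Df = s·(H − f)/(H − s) = 810 × (2702.3 − 18) / (2702.3 − 810) = 810 × 2684.3 / 1892.3 ≈ 1149.01 mm.
Depth of field = Df − Dn = 1149.01 − 625.46 ≈ 523.55 mm ≈ 0.524 m.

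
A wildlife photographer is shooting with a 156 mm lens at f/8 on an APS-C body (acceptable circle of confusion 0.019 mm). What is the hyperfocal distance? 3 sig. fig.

160 m

Hyperfocal distance H = f²/(N·c) + f = 156²/(8 × 0.019) + 156 = 24336/0.152 + 156 ≈ 160261.3 mm ≈ 160 m.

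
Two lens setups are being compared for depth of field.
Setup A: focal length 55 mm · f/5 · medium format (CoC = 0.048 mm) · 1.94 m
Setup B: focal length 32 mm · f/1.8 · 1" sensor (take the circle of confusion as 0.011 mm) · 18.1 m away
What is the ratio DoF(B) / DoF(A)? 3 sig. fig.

Setup A: H = 55²/(5×0.048) + 55 ≈ 12659.2 mm; DoF = Df − Dn = 2281.16 − 1687.61 ≈ 593.55 mm.
Setup B: H = 32²/(1.8×0.011) + 32 ≈ 51749.2 mm; DoF = Df − Dn = 27819 − 13414 ≈ 14405 mm.
Ratio = 14405 / 593.55 ≈ 24.3.

24.3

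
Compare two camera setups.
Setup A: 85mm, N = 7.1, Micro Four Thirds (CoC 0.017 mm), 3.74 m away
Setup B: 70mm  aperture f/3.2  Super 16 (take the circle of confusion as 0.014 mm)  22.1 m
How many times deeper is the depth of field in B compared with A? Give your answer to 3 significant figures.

Setup A: H = 85²/(7.1×0.017) + 85 ≈ 59944.2 mm; DoF = Df − Dn = 3983.22 − 3524.78 ≈ 458.44 mm.
Setup B: H = 70²/(3.2×0.014) + 70 ≈ 109445.0 mm; DoF = Df − Dn = 27674.0 − 18394.9 ≈ 9279.1 mm.
Ratio = 9279.1 / 458.44 ≈ 20.2.

20.2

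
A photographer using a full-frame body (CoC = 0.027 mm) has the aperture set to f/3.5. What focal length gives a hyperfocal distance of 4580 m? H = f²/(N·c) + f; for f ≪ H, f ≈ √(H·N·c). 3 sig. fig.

658 mm

From H = f²/(N·c) + f, with f ≪ H: f ≈ √(H·N·c) = √(4580000 × 3.5 × 0.027) = √432810 ≈ 657.9 mm.
The +f correction barely moves this — solving exactly, f² + N·c·f − N·c·H = 0 ⇒ f = (−N·c + √((N·c)² + 4·N·c·H))/2 = (−0.0945 + √1731240)/2 ≈ 657.84 mm, so f ≈ 658 mm.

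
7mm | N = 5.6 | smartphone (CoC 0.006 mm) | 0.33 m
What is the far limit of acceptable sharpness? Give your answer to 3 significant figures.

424 mm

Hyperfocal distance H = f²/(N·c) + f = 7²/(5.6 × 0.006) + 7 = 49/0.0336 + 7 ≈ 1465.3 mm ≈ 1.465 m.
Far limit Df = s·(H − f)/(H − s) = 330 × (1465.3 − 7) / (1465.3 − 330) = 330 × 1458.3 / 1135.3 ≈ 423.88 mm.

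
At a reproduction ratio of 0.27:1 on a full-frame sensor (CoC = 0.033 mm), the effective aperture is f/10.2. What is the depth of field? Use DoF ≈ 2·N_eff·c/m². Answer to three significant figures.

9.23 mm

At magnification m, DoF ≈ 2·N_eff·c/m² = 2 × 10.2 × 0.033 / 0.27² = 0.6732 / 0.0729 ≈ 9.23 mm.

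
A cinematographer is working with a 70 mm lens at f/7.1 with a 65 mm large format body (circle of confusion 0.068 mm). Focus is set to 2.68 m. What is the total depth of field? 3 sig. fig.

Hyperfocal distance H = f²/(N·c) + f = 70²/(7.1 × 0.068) + 70 = 4900/0.4828 + 70 ≈ 10219.1 mm ≈ 10.22 m.
Near limit Dn = s·(H − f)/(H + s − 2f) = 2680 × (10219.1 − 70) / (10219.1 + 2680 − 2 × 70) = 2680 × 10149.1 / 12759.1 ≈ 2131.8 mm.
Far limit Df = s·(H − f)/(H − s) = 2680 × (10219.1 − 70) / (10219.1 − 2680) = 2680 × 10149.1 / 7539.1 ≈ 3607.8 mm.
Depth of field = Df − Dn = 3607.8 − 2131.8 ≈ 1476.0 mm ≈ 1.48 m.

1.48 m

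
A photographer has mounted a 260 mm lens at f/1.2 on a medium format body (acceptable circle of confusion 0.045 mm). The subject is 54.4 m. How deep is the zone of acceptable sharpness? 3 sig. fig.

Hyperfocal distance H = f²/(N·c) + f = 260²/(1.2 × 0.045) + 260 = 67600/0.054 + 260 ≈ 1252111.9 mm ≈ 1252 m.
Near limit Dn = s·(H − f)/(H + s − 2f) = 54400 × (1252111.9 − 260) / (1252111.9 + 54400 − 2 × 260) = 54400 × 1251851.9 / 1305991.9 ≈ 52144.8 mm.
Far limit Df = s·(H − f)/(H − s) = 54400 × (1252111.9 − 260) / (1252111.9 − 54400) = 54400 × 1251851.9 / 1197711.9 ≈ 56859.0 mm.
Depth of field = Df − Dn = 56859.0 − 52144.8 ≈ 4714.2 mm ≈ 4.71 m.

4.71 m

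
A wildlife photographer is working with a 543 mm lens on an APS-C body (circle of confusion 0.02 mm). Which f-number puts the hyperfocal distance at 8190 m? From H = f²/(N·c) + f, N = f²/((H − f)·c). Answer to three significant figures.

f/1.80

Rearrange H = f²/(N·c) + f for N: N = f² / ((H − f)·c).
N = 543² / ((8190000 − 543) × 0.02) = 294849 / 163789 ≈ 1.80.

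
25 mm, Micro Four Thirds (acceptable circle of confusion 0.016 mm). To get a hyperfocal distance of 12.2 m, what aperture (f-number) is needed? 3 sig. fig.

f/3.21

Rearrange H = f²/(N·c) + f for N: N = f² / ((H − f)·c).
N = 25² / ((12200 − 25) × 0.016) = 625 / 194.8 ≈ 3.21.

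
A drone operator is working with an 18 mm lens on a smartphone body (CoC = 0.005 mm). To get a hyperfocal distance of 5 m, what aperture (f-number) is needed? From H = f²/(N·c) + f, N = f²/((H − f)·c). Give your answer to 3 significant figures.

f/13

Rearrange H = f²/(N·c) + f for N: N = f² / ((H − f)·c).
N = 18² / ((5000 − 18) × 0.005) = 324 / 24.91 ≈ 13.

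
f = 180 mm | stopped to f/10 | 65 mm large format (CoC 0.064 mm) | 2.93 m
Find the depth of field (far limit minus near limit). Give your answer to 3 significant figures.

Hyperfocal distance H = f²/(N·c) + f = 180²/(10 × 0.064) + 180 = 32400/0.64 + 180 ≈ 50805.0 mm ≈ 50.80 m.
Near limit Dn = s·(H − f)/(H + s − 2f) = 2930 × (50805.0 − 180) / (50805.0 + 2930 − 2 × 180) = 2930 × 50625.0 / 53375.0 ≈ 2779.04 mm.
Far limit Df = s·(H − f)/(H − s) = 2930 × (50805.0 − 180) / (50805.0 − 2930) = 2930 × 50625.0 / 47875.0 ≈ 3098.30 mm.
Depth of field = Df − Dn = 3098.30 − 2779.04 ≈ 319.26 mm.

319 mm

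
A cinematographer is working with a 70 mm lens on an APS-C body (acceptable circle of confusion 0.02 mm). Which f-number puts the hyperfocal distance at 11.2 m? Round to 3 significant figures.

Rearrange H = f²/(N·c) + f for N: N = f² / ((H − f)·c).
N = 70² / ((11200 − 70) × 0.02) = 4900 / 222.6 ≈ 22.

f/22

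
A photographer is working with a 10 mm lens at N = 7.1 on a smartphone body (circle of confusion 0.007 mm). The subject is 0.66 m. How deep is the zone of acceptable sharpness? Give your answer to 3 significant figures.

Hyperfocal distance H = f²/(N·c) + f = 10²/(7.1 × 0.007) + 10 = 100/0.0497 + 10 ≈ 2022.1 mm ≈ 2.022 m.
Near limit Dn = s·(H − f)/(H + s − 2f) = 660 × (2022.1 − 10) / (2022.1 + 660 − 2 × 10) = 660 × 2012.1 / 2662.1 ≈ 498.85 mm.
Far limit Df = s·(H − f)/(H − s) = 660 × (2022.1 − 10) / (2022.1 − 660) = 660 × 2012.1 / 1362.1 ≈ 974.96 mm.
Depth of field = Df − Dn = 974.96 − 498.85 ≈ 476.11 mm.

476 mm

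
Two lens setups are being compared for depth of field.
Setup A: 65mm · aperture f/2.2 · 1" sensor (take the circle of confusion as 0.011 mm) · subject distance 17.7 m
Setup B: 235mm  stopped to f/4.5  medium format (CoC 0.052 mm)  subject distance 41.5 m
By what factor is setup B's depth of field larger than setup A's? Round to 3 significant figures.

4.14

Setup A: H = 65²/(2.2×0.011) + 65 ≈ 174651.8 mm; DoF = Df − Dn = 19688.8 − 16076.1 ≈ 3612.7 mm.
Setup B: H = 235²/(4.5×0.052) + 235 ≈ 236239.3 mm; DoF = Df − Dn = 50294 − 35324 ≈ 14970 mm.
Ratio = 14970 / 3612.7 ≈ 4.14.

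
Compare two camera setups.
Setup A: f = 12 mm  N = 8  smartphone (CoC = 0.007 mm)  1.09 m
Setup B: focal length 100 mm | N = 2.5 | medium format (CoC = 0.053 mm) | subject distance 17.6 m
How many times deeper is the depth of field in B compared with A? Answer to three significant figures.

Setup A: H = 12²/(8×0.007) + 12 ≈ 2583.4 mm; DoF = Df − Dn = 1876.8 − 768.0 ≈ 1108.8 mm.
Setup B: H = 100²/(2.5×0.053) + 100 ≈ 75571.7 mm; DoF = Df − Dn = 22912.9 − 14287.2 ≈ 8625.7 mm.
Ratio = 8625.7 / 1108.8 ≈ 7.78.

7.78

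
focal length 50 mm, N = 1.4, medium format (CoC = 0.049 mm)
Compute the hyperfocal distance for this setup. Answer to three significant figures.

Hyperfocal distance H = f²/(N·c) + f = 50²/(1.4 × 0.049) + 50 = 2500/0.0686 + 50 ≈ 36493.1 mm ≈ 36.5 m.

36.5 m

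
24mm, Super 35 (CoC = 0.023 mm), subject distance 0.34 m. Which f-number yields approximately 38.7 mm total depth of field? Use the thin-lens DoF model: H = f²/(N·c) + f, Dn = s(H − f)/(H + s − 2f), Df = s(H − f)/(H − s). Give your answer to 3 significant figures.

f/4.50

Write h = H − f = f²/(N·c). The thin-lens limits are Dn = s·h/(h + (s−f)) and Df = s·h/(h − (s−f)), so DoF = Df − Dn = 2·s·(s−f)·h / (h² − (s−f)²).
That is a quadratic in h: DoF·h² − 2·s·(s−f)·h − DoF·(s−f)² = 0 ⇒ h = (s−f)·(s + √(s² + DoF²)) / DoF = 316 × (340 + √(340² + 38.7²)) / 38.7 = 316 × (340 + 342.195) / 38.7 ≈ 5570.4 mm.
Then N = f²/(c·h) = 24² / (0.023 × 5570.4) = 576 / 128.12 ≈ 4.50.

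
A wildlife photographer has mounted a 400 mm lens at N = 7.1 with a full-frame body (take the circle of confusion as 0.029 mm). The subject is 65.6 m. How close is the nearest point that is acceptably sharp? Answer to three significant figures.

60.5 m

Hyperfocal distance H = f²/(N·c) + f = 400²/(7.1 × 0.029) + 400 = 160000/0.2059 + 400 ≈ 777476.3 mm ≈ 777.5 m.
Near limit Dn = s·(H − f)/(H + s − 2f) = 65600 × (777476.3 − 400) / (777476.3 + 65600 − 2 × 400) = 65600 × 777076.3 / 842276.3 ≈ 60522 mm ≈ 60.5 m.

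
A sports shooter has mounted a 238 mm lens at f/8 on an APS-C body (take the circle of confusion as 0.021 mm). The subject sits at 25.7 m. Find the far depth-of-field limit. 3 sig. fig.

Hyperfocal distance H = f²/(N·c) + f = 238²/(8 × 0.021) + 238 = 56644/0.168 + 238 ≈ 337404.7 mm ≈ 337.4 m.
Far limit Df = s·(H − f)/(H − s) = 25700 × (337404.7 − 238) / (337404.7 − 25700) = 25700 × 337166.7 / 311704.7 ≈ 27799 mm ≈ 27.8 m.

27.8 m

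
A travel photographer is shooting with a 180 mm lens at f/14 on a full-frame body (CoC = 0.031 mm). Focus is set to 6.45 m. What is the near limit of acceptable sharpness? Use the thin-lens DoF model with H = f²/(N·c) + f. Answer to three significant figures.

5.95 m

Hyperfocal distance H = f²/(N·c) + f = 180²/(14 × 0.031) + 180 = 32400/0.434 + 180 ≈ 74834.4 mm ≈ 74.83 m.
Near limit Dn = s·(H − f)/(H + s − 2f) = 6450 × (74834.4 − 180) / (74834.4 + 6450 − 2 × 180) = 6450 × 74654.4 / 80924.4 ≈ 5950.3 mm ≈ 5.95 m.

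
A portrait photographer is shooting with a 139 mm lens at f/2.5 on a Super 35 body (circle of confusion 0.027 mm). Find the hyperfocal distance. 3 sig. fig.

286 m

Hyperfocal distance H = f²/(N·c) + f = 139²/(2.5 × 0.027) + 139 = 19321/0.0675 + 139 ≈ 286376.0 mm ≈ 286 m.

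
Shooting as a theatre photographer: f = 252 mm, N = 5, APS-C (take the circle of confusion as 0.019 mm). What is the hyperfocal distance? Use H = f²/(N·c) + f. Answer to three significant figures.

Hyperfocal distance H = f²/(N·c) + f = 252²/(5 × 0.019) + 252 = 63504/0.095 + 252 ≈ 668715.2 mm ≈ 669 m.

669 m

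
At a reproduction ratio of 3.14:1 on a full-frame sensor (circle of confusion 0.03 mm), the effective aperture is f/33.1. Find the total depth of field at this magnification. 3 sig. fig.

0.201 mm

At magnification m, DoF ≈ 2·N_eff·c/m² = 2 × 33.1 × 0.03 / 3.14² = 1.986 / 9.86 ≈ 0.201 mm.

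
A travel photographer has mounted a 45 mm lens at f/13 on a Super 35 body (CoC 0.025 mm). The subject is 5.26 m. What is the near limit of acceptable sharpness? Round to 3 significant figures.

Hyperfocal distance H = f²/(N·c) + f = 45²/(13 × 0.025) + 45 = 2025/0.325 + 45 ≈ 6275.8 mm ≈ 6.276 m.
Near limit Dn = s·(H − f)/(H + s − 2f) = 5260 × (6275.8 − 45) / (6275.8 + 5260 − 2 × 45) = 5260 × 6230.8 / 11445.8 ≈ 2863.4 mm ≈ 2.86 m.

2.86 m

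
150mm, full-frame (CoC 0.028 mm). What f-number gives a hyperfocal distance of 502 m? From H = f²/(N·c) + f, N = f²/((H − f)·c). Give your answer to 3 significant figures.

f/1.60

Rearrange H = f²/(N·c) + f for N: N = f² / ((H − f)·c).
N = 150² / ((502000 − 150) × 0.028) = 22500 / 14052 ≈ 1.60.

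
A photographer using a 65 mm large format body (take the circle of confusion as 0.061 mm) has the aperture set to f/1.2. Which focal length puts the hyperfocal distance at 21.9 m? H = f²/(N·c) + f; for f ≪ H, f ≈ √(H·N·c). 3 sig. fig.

40.0 mm

From H = f²/(N·c) + f, with f ≪ H: f ≈ √(H·N·c) = √(21900 × 1.2 × 0.061) = √1603.1 ≈ 40.04 mm.
The +f correction barely moves this — solving exactly, f² + N·c·f − N·c·H = 0 ⇒ f = (−N·c + √((N·c)² + 4·N·c·H))/2 = (−0.0732 + √6412.3)/2 ≈ 40.002 mm, so f ≈ 40.0 mm.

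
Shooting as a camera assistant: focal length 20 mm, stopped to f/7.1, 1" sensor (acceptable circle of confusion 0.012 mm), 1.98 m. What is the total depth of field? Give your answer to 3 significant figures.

Hyperfocal distance H = f²/(N·c) + f = 20²/(7.1 × 0.012) + 20 = 400/0.0852 + 20 ≈ 4714.8 mm ≈ 4.715 m.
Near limit Dn = s·(H − f)/(H + s − 2f) = 1980 × (4714.8 − 20) / (4714.8 + 1980 − 2 × 20) = 1980 × 4694.8 / 6654.8 ≈ 1396.8 mm.
Far limit Df = s·(H − f)/(H − s) = 1980 × (4714.8 − 20) / (4714.8 − 1980) = 1980 × 4694.8 / 2734.8 ≈ 3399.0 mm.
Depth of field = Df − Dn = 3399.0 − 1396.8 ≈ 2002.2 mm ≈ 2.00 m.

2.00 m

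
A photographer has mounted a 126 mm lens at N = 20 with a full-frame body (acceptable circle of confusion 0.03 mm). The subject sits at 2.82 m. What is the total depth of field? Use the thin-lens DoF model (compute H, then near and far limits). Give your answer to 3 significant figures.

0.580 m

Hyperfocal distance H = f²/(N·c) + f = 126²/(20 × 0.03) + 126 = 15876/0.6 + 126 ≈ 26586.0 mm ≈ 26.59 m.
Near limit Dn = s·(H − f)/(H + s − 2f) = 2820 × (26586.0 − 126) / (26586.0 + 2820 − 2 × 126) = 2820 × 26460.0 / 29154.0 ≈ 2559.42 mm.
Far limit Df = s·(H − f)/(H − s) = 2820 × (26586.0 − 126) / (26586.0 − 2820) = 2820 × 26460.0 / 23766.0 ≈ 3139.66 mm.
Depth of field = Df − Dn = 3139.66 − 2559.42 ≈ 580.24 mm ≈ 0.580 m.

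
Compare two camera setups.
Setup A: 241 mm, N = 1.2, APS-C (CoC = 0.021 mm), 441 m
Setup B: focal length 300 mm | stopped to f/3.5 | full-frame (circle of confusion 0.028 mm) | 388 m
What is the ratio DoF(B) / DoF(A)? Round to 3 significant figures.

2.28

Setup A: H = 241²/(1.2×0.021) + 241 ≈ 2305042.6 mm; DoF = Df − Dn = 545276 − 370204 ≈ 175072 mm.
Setup B: H = 300²/(3.5×0.028) + 300 ≈ 918667.3 mm; DoF = Df − Dn = 671469 − 272824 ≈ 398645 mm.
Ratio = 398645 / 175072 ≈ 2.28.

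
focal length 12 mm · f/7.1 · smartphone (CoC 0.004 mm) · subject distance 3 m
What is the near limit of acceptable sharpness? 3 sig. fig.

Hyperfocal distance H = f²/(N·c) + f = 12²/(7.1 × 0.004) + 12 = 144/0.0284 + 12 ≈ 5082.4 mm ≈ 5.082 m.
Near limit Dn = s·(H − f)/(H + s − 2f) = 3000 × (5082.4 − 12) / (5082.4 + 3000 − 2 × 12) = 3000 × 5070.4 / 8058.4 ≈ 1887.6 mm ≈ 1.89 m.

1.89 m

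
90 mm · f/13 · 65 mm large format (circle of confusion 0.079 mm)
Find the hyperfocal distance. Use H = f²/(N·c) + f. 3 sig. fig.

7.98 m

Hyperfocal distance H = f²/(N·c) + f = 90²/(13 × 0.079) + 90 = 8100/1.027 + 90 ≈ 7977.0 mm ≈ 7.98 m.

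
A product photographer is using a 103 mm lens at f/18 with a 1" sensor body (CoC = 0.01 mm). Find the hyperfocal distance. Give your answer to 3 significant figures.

59.0 m

Hyperfocal distance H = f²/(N·c) + f = 103²/(18 × 0.01) + 103 = 10609/0.18 + 103 ≈ 59041.9 mm ≈ 59.0 m.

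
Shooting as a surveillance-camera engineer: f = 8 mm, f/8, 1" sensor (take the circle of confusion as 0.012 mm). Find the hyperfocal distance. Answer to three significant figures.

Hyperfocal distance H = f²/(N·c) + f = 8²/(8 × 0.012) + 8 = 64/0.096 + 8 ≈ 674.7 mm ≈ 0.675 m.

0.675 m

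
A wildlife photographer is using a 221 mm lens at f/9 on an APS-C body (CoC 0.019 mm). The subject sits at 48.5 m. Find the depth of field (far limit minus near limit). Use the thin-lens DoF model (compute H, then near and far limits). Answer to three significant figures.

16.9 m

Hyperfocal distance H = f²/(N·c) + f = 221²/(9 × 0.019) + 221 = 48841/0.171 + 221 ≈ 285840.9 mm ≈ 285.8 m.
Near limit Dn = s·(H − f)/(H + s − 2f) = 48500 × (285840.9 − 221) / (285840.9 + 48500 − 2 × 221) = 48500 × 285619.9 / 333898.9 ≈ 41487 mm.
Far limit Df = s·(H − f)/(H − s) = 48500 × (285840.9 − 221) / (285840.9 − 48500) = 48500 × 285619.9 / 237340.9 ≈ 58366 mm.
Depth of field = Df − Dn = 58366 − 41487 ≈ 16879 mm ≈ 16.9 m.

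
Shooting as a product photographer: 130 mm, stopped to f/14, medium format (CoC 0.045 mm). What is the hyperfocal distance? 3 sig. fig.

Hyperfocal distance H = f²/(N·c) + f = 130²/(14 × 0.045) + 130 = 16900/0.63 + 130 ≈ 26955.4 mm ≈ 27.0 m.

27.0 m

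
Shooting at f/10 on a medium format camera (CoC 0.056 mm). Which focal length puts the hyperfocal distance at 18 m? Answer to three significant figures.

100 mm

From H = f²/(N·c) + f, with f ≪ H: f ≈ √(H·N·c) = √(18000 × 10 × 0.056) = √10080 ≈ 100.4 mm.
The +f correction barely moves this — solving exactly, f² + N·c·f − N·c·H = 0 ⇒ f = (−N·c + √((N·c)² + 4·N·c·H))/2 = (−0.56 + √40320)/2 ≈ 100.12 mm, so f ≈ 100 mm.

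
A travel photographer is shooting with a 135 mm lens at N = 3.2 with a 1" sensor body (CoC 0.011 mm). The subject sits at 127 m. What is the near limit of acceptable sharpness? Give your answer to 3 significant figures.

Hyperfocal distance H = f²/(N·c) + f = 135²/(3.2 × 0.011) + 135 = 18225/0.0352 + 135 ≈ 517890.7 mm ≈ 517.9 m.
Near limit Dn = s·(H − f)/(H + s − 2f) = 127000 × (517890.7 − 135) / (517890.7 + 127000 − 2 × 135) = 127000 × 517755.7 / 644620.7 ≈ 102006 mm ≈ 102 m.

102 m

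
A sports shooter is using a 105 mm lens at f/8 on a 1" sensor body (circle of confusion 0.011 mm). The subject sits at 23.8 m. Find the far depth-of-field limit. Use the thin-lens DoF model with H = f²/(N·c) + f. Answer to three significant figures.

Hyperfocal distance H = f²/(N·c) + f = 105²/(8 × 0.011) + 105 = 11025/0.088 + 105 ≈ 125389.1 mm ≈ 125.4 m.
Far limit Df = s·(H − f)/(H − s) = 23800 × (125389.1 − 105) / (125389.1 − 23800) = 23800 × 125284.1 / 101589.1 ≈ 29351 mm ≈ 29.4 m.

29.4 m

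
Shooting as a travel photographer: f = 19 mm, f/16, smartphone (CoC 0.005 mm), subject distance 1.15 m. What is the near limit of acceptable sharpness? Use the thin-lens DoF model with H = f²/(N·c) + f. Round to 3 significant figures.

Hyperfocal distance H = f²/(N·c) + f = 19²/(16 × 0.005) + 19 = 361/0.08 + 19 ≈ 4531.5 mm ≈ 4.532 m.
Near limit Dn = s·(H − f)/(H + s − 2f) = 1150 × (4531.5 − 19) / (4531.5 + 1150 − 2 × 19) = 1150 × 4512.5 / 5643.5 ≈ 919.53 mm ≈ 0.920 m.

0.920 m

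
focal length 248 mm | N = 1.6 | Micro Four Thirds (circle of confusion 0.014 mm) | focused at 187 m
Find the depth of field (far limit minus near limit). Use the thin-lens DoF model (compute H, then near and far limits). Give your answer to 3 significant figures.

25.6 m

Hyperfocal distance H = f²/(N·c) + f = 248²/(1.6 × 0.014) + 248 = 61504/0.0224 + 248 ≈ 2745962.3 mm ≈ 2746 m.
Near limit Dn = s·(H − f)/(H + s − 2f) = 187000 × (2745962.3 − 248) / (2745962.3 + 187000 − 2 × 248) = 187000 × 2745714.3 / 2932466.3 ≈ 175091 mm.
Far limit Df = s·(H − f)/(H − s) = 187000 × (2745962.3 − 248) / (2745962.3 − 187000) = 187000 × 2745714.3 / 2558962.3 ≈ 200647 mm.
Depth of field = Df − Dn = 200647 − 175091 ≈ 25556 mm ≈ 25.6 m.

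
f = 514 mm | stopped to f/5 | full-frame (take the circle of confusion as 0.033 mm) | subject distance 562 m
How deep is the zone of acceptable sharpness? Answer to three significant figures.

Hyperfocal distance H = f²/(N·c) + f = 514²/(5 × 0.033) + 514 = 264196/0.165 + 514 ≈ 1601701.9 mm ≈ 1602 m.
Near limit Dn = s·(H − f)/(H + s − 2f) = 562000 × (1601701.9 − 514) / (1601701.9 + 562000 − 2 × 514) = 562000 × 1601187.9 / 2162673.9 ≈ 416090 mm.
Far limit Df = s·(H − f)/(H − s) = 562000 × (1601701.9 − 514) / (1601701.9 − 562000) = 562000 × 1601187.9 / 1039701.9 ≈ 865505 mm.
Depth of field = Df − Dn = 865505 − 416090 ≈ 449415 mm ≈ 449 m.

449 m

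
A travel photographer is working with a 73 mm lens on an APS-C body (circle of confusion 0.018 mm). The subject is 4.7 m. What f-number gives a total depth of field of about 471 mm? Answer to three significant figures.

f/3.20

Write h = H − f = f²/(N·c). The thin-lens limits are Dn = s·h/(h + (s−f)) and Df = s·h/(h − (s−f)), so DoF = Df − Dn = 2·s·(s−f)·h / (h² − (s−f)²).
That is a quadratic in h: DoF·h² − 2·s·(s−f)·h − DoF·(s−f)² = 0 ⇒ h = (s−f)·(s + √(s² + DoF²)) / DoF = 4627 × (4700 + √(4700² + 471²)) / 471 = 4627 × (4700 + 4723.54) / 471 ≈ 92575 mm.
Then N = f²/(c·h) = 73² / (0.018 × 92575) = 5329 / 1666.3 ≈ 3.20.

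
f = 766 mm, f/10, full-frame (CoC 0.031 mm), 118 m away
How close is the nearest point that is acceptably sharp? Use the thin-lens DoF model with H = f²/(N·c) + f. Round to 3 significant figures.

111 m

Hyperfocal distance H = f²/(N·c) + f = 766²/(10 × 0.031) + 766 = 586756/0.31 + 766 ≈ 1893527.3 mm ≈ 1894 m.
Near limit Dn = s·(H − f)/(H + s − 2f) = 118000 × (1893527.3 − 766) / (1893527.3 + 118000 − 2 × 766) = 118000 × 1892761.3 / 2009995.3 ≈ 111118 mm ≈ 111 m.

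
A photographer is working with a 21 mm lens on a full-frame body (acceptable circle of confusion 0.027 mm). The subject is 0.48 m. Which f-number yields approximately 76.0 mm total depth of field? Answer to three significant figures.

Write h = H − f = f²/(N·c). The thin-lens limits are Dn = s·h/(h + (s−f)) and Df = s·h/(h − (s−f)), so DoF = Df − Dn = 2·s·(s−f)·h / (h² − (s−f)²).
That is a quadratic in h: DoF·h² − 2·s·(s−f)·h − DoF·(s−f)² = 0 ⇒ h = (s−f)·(s + √(s² + DoF²)) / DoF = 459 × (480 + √(480² + 76²)) / 76 = 459 × (480 + 485.979) / 76 ≈ 5834.0 mm.
Then N = f²/(c·h) = 21² / (0.027 × 5834.0) = 441 / 157.52 ≈ 2.80.

f/2.80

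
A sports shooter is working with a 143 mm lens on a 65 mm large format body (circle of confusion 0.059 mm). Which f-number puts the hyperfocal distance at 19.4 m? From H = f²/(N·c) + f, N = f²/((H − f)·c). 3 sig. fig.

f/18

Rearrange H = f²/(N·c) + f for N: N = f² / ((H − f)·c).
N = 143² / ((19400 − 143) × 0.059) = 20449 / 1136 ≈ 18.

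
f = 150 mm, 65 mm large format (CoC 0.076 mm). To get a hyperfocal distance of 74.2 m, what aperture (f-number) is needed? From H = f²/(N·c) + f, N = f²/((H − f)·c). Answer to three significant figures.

f/4

Rearrange H = f²/(N·c) + f for N: N = f² / ((H − f)·c).
N = 150² / ((74200 − 150) × 0.076) = 22500 / 5628 ≈ 4.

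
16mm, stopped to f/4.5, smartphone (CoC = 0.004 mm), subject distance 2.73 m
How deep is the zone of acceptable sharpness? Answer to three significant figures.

1.08 m

Hyperfocal distance H = f²/(N·c) + f = 16²/(4.5 × 0.004) + 16 = 256/0.018 + 16 ≈ 14238.2 mm ≈ 14.24 m.
Near limit Dn = s·(H − f)/(H + s − 2f) = 2730 × (14238.2 − 16) / (14238.2 + 2730 − 2 × 16) = 2730 × 14222.2 / 16936.2 ≈ 2292.5 mm.
Far limit Df = s·(H − f)/(H − s) = 2730 × (14238.2 − 16) / (14238.2 − 2730) = 2730 × 14222.2 / 11508.2 ≈ 3373.8 mm.
Depth of field = Df − Dn = 3373.8 − 2292.5 ≈ 1081.3 mm ≈ 1.08 m.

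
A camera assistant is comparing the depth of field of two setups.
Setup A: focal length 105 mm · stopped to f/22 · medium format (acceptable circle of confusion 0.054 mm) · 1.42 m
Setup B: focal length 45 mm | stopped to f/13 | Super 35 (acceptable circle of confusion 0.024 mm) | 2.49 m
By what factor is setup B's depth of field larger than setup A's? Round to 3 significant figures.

Setup A: H = 105²/(22×0.054) + 105 ≈ 9385.3 mm; DoF = Df − Dn = 1654.43 − 1243.76 ≈ 410.67 mm.
Setup B: H = 45²/(13×0.024) + 45 ≈ 6535.4 mm; DoF = Df − Dn = 3994.9 − 1808.7 ≈ 2186.2 mm.
Ratio = 2186.2 / 410.67 ≈ 5.32.

5.32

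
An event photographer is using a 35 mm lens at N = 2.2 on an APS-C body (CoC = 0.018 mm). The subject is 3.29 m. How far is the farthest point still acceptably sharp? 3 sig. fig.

Hyperfocal distance H = f²/(N·c) + f = 35²/(2.2 × 0.018) + 35 = 1225/0.0396 + 35 ≈ 30969.3 mm ≈ 30.97 m.
Far limit Df = s·(H − f)/(H − s) = 3290 × (30969.3 − 35) / (30969.3 − 3290) = 3290 × 30934.3 / 27679.3 ≈ 3676.9 mm ≈ 3.68 m.

3.68 m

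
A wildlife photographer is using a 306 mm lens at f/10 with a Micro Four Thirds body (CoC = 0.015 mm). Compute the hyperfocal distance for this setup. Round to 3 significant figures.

625 m

Hyperfocal distance H = f²/(N·c) + f = 306²/(10 × 0.015) + 306 = 93636/0.15 + 306 ≈ 624546.0 mm ≈ 625 m.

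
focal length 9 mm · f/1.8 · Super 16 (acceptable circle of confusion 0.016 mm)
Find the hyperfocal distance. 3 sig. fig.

2.82 m

Hyperfocal distance H = f²/(N·c) + f = 9²/(1.8 × 0.016) + 9 = 81/0.0288 + 9 ≈ 2821.5 mm ≈ 2.82 m.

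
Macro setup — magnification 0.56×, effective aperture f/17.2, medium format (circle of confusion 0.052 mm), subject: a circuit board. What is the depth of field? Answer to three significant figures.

At magnification m, DoF ≈ 2·N_eff·c/m² = 2 × 17.2 × 0.052 / 0.56² = 1.789 / 0.3136 ≈ 5.7 mm.

5.70 mm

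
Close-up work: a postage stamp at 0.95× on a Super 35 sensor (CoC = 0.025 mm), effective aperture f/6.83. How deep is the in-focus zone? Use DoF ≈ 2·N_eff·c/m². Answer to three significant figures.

At magnification m, DoF ≈ 2·N_eff·c/m² = 2 × 6.83 × 0.025 / 0.95² = 0.3415 / 0.9025 ≈ 0.378 mm.

0.378 mm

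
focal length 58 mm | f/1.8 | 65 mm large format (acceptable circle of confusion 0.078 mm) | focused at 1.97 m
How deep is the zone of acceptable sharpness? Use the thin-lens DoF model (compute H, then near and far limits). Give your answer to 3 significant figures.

316 mm

Hyperfocal distance H = f²/(N·c) + f = 58²/(1.8 × 0.078) + 58 = 3364/0.1404 + 58 ≈ 24018.1 mm ≈ 24.02 m.
Near limit Dn = s·(H − f)/(H + s − 2f) = 1970 × (24018.1 − 58) / (24018.1 + 1970 − 2 × 58) = 1970 × 23960.1 / 25872.1 ≈ 1824.41 mm.
Far limit Df = s·(H − f)/(H − s) = 1970 × (24018.1 − 58) / (24018.1 − 1970) = 1970 × 23960.1 / 22048.1 ≈ 2140.84 mm.
Depth of field = Df − Dn = 2140.84 − 1824.41 ≈ 316.43 mm.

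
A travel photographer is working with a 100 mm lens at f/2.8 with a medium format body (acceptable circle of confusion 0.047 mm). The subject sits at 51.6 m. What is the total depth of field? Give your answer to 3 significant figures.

Hyperfocal distance H = f²/(N·c) + f = 100²/(2.8 × 0.047) + 100 = 10000/0.1316 + 100 ≈ 76087.8 mm ≈ 76.09 m.
Near limit Dn = s·(H − f)/(H + s − 2f) = 51600 × (76087.8 − 100) / (76087.8 + 51600 − 2 × 100) = 51600 × 75987.8 / 127487.8 ≈ 30756 mm.
Far limit Df = s·(H − f)/(H − s) = 51600 × (76087.8 − 100) / (76087.8 − 51600) = 51600 × 75987.8 / 24487.8 ≈ 160119 mm.
Depth of field = Df − Dn = 160119 − 30756 ≈ 129363 mm ≈ 129 m.

129 m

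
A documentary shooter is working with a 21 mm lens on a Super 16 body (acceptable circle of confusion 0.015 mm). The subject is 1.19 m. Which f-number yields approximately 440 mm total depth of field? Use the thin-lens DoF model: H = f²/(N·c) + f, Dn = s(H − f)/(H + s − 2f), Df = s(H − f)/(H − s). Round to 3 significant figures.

f/4.50

Write h = H − f = f²/(N·c). The thin-lens limits are Dn = s·h/(h + (s−f)) and Df = s·h/(h − (s−f)), so DoF = Df − Dn = 2·s·(s−f)·h / (h² − (s−f)²).
That is a quadratic in h: DoF·h² − 2·s·(s−f)·h − DoF·(s−f)² = 0 ⇒ h = (s−f)·(s + √(s² + DoF²)) / DoF = 1169 × (1190 + √(1190² + 440²)) / 440 = 1169 × (1190 + 1268.74) / 440 ≈ 6532.4 mm.
Then N = f²/(c·h) = 21² / (0.015 × 6532.4) = 441 / 97.986 ≈ 4.50.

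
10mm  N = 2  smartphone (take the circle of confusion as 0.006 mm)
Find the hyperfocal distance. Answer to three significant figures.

8.34 m

Hyperfocal distance H = f²/(N·c) + f = 10²/(2 × 0.006) + 10 = 100/0.012 + 10 ≈ 8343.3 mm ≈ 8.34 m.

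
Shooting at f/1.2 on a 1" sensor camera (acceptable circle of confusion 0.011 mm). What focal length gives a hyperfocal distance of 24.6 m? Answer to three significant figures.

18.0 mm

From H = f²/(N·c) + f, with f ≪ H: f ≈ √(H·N·c) = √(24600 × 1.2 × 0.011) = √324.72 ≈ 18.02 mm.
The +f correction barely moves this — solving exactly, f² + N·c·f − N·c·H = 0 ⇒ f = (−N·c + √((N·c)² + 4·N·c·H))/2 = (−0.0132 + √1298.9)/2 ≈ 18.013 mm, so f ≈ 18.0 mm.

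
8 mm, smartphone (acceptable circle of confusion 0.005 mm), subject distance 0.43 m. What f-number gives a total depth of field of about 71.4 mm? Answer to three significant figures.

Write h = H − f = f²/(N·c). The thin-lens limits are Dn = s·h/(h + (s−f)) and Df = s·h/(h − (s−f)), so DoF = Df − Dn = 2·s·(s−f)·h / (h² − (s−f)²).
That is a quadratic in h: DoF·h² − 2·s·(s−f)·h − DoF·(s−f)² = 0 ⇒ h = (s−f)·(s + √(s² + DoF²)) / DoF = 422 × (430 + √(430² + 71.4²)) / 71.4 = 422 × (430 + 435.888) / 71.4 ≈ 5117.7 mm.
Then N = f²/(c·h) = 8² / (0.005 × 5117.7) = 64 / 25.589 ≈ 2.50.

f/2.50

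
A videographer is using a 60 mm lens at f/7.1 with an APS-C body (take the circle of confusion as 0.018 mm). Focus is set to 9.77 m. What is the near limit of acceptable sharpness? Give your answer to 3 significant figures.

7.27 m

Hyperfocal distance H = f²/(N·c) + f = 60²/(7.1 × 0.018) + 60 = 3600/0.1278 + 60 ≈ 28229.0 mm ≈ 28.23 m.
Near limit Dn = s·(H − f)/(H + s − 2f) = 9770 × (28229.0 − 60) / (28229.0 + 9770 − 2 × 60) = 9770 × 28169.0 / 37879.0 ≈ 7265.5 mm ≈ 7.27 m.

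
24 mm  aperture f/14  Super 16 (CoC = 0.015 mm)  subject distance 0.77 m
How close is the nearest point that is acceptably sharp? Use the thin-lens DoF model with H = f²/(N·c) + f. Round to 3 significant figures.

Hyperfocal distance H = f²/(N·c) + f = 24²/(14 × 0.015) + 24 = 576/0.21 + 24 ≈ 2766.9 mm ≈ 2.767 m.
Near limit Dn = s·(H − f)/(H + s − 2f) = 770 × (2766.9 − 24) / (2766.9 + 770 − 2 × 24) = 770 × 2742.9 / 3488.9 ≈ 605.36 mm ≈ 0.605 m.

0.605 m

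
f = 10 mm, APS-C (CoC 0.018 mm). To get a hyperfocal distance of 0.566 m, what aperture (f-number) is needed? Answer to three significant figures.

Rearrange H = f²/(N·c) + f for N: N = f² / ((H − f)·c).
N = 10² / ((566 − 10) × 0.018) = 100 / 10.01 ≈ 9.99.

f/9.99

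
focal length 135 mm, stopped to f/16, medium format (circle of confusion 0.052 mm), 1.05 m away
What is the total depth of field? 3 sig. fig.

Hyperfocal distance H = f²/(N·c) + f = 135²/(16 × 0.052) + 135 = 18225/0.832 + 135 ≈ 22040.0 mm ≈ 22.04 m.
Near limit Dn = s·(H − f)/(H + s − 2f) = 1050 × (22040.0 − 135) / (22040.0 + 1050 − 2 × 135) = 1050 × 21905.0 / 22820.0 ≈ 1007.899 mm.
Far limit Df = s·(H − f)/(H − s) = 1050 × (22040.0 − 135) / (22040.0 − 1050) = 1050 × 21905.0 / 20990.0 ≈ 1095.772 mm.
Depth of field = Df − Dn = 1095.772 − 1007.899 ≈ 87.873 mm.

87.9 mm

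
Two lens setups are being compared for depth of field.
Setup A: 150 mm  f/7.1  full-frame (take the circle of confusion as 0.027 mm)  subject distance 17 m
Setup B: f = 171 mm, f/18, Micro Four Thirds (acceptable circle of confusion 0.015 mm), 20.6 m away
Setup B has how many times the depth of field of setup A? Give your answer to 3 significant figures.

1.62

Setup A: H = 150²/(7.1×0.027) + 150 ≈ 117520.9 mm; DoF = Df − Dn = 19849.7 − 14865.8 ≈ 4983.9 mm.
Setup B: H = 171²/(18×0.015) + 171 ≈ 108471.0 mm; DoF = Df − Dn = 25389.3 − 17330.8 ≈ 8058.5 mm.
Ratio = 8058.5 / 4983.9 ≈ 1.62.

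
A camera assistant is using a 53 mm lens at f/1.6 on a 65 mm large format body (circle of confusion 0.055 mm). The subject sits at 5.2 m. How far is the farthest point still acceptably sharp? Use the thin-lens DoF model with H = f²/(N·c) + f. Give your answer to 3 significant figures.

6.20 m

Hyperfocal distance H = f²/(N·c) + f = 53²/(1.6 × 0.055) + 53 = 2809/0.088 + 53 ≈ 31973.5 mm ≈ 31.97 m.
Far limit Df = s·(H − f)/(H − s) = 5200 × (31973.5 − 53) / (31973.5 − 5200) = 5200 × 31920.5 / 26773.5 ≈ 6199.7 mm ≈ 6.20 m.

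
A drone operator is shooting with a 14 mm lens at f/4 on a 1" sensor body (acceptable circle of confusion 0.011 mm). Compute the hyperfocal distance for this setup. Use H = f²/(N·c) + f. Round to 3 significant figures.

4.47 m

Hyperfocal distance H = f²/(N·c) + f = 14²/(4 × 0.011) + 14 = 196/0.044 + 14 ≈ 4468.5 mm ≈ 4.47 m.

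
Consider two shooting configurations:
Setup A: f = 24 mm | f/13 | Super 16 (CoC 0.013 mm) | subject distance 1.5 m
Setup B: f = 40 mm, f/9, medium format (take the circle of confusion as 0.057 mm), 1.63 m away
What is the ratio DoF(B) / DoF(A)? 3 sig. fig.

Setup A: H = 24²/(13×0.013) + 24 ≈ 3432.3 mm; DoF = Df − Dn = 2645.8 − 1046.7 ≈ 1599.1 mm.
Setup B: H = 40²/(9×0.057) + 40 ≈ 3158.9 mm; DoF = Df − Dn = 3325.1 − 1079.6 ≈ 2245.5 mm.
Ratio = 2245.5 / 1599.1 ≈ 1.40.

1.40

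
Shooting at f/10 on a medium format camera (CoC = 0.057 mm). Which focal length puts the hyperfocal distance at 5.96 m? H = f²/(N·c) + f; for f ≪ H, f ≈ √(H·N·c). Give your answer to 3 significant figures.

From H = f²/(N·c) + f, with f ≪ H: f ≈ √(H·N·c) = √(5960 × 10 × 0.057) = √3397.2 ≈ 58.29 mm.
Exact: f² + N·c·f − N·c·H = 0 ⇒ f = (−N·c + √((N·c)² + 4·N·c·H))/2 = (−0.57 + √13589)/2 ≈ 58.001 mm ≈ 58.0 mm.

58.0 mm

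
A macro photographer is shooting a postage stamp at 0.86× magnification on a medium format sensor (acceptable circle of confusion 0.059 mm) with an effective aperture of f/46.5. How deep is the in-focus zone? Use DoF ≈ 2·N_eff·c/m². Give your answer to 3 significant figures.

7.42 mm

At magnification m, DoF ≈ 2·N_eff·c/m² = 2 × 46.5 × 0.059 / 0.86² = 5.487 / 0.7396 ≈ 7.42 mm.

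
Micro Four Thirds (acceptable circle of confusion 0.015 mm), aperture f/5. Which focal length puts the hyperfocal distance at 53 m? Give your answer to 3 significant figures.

From H = f²/(N·c) + f, with f ≪ H: f ≈ √(H·N·c) = √(53000 × 5 × 0.015) = √3975.0 ≈ 63.05 mm.
Exact: f² + N·c·f − N·c·H = 0 ⇒ f = (−N·c + √((N·c)² + 4·N·c·H))/2 = (−0.075 + √15900)/2 ≈ 63.010 mm ≈ 63.0 mm.

63.0 mm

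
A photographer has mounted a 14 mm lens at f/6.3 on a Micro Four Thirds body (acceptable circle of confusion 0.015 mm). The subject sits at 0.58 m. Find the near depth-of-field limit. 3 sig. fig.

456 mm

Hyperfocal distance H = f²/(N·c) + f = 14²/(6.3 × 0.015) + 14 = 196/0.0945 + 14 ≈ 2088.1 mm ≈ 2.088 m.
Near limit Dn = s·(H − f)/(H + s − 2f) = 580 × (2088.1 − 14) / (2088.1 + 580 − 2 × 14) = 580 × 2074.1 / 2640.1 ≈ 455.66 mm.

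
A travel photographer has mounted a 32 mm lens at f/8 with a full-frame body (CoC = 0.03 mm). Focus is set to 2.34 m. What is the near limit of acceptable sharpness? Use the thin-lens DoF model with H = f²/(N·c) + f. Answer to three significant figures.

Hyperfocal distance H = f²/(N·c) + f = 32²/(8 × 0.03) + 32 = 1024/0.24 + 32 ≈ 4298.7 mm ≈ 4.299 m.
Near limit Dn = s·(H − f)/(H + s − 2f) = 2340 × (4298.7 − 32) / (4298.7 + 2340 − 2 × 32) = 2340 × 4266.7 / 6574.7 ≈ 1518.6 mm ≈ 1.52 m.

1.52 m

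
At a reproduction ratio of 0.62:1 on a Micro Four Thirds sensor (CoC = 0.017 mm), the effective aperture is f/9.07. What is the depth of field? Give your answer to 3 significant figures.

0.802 mm

At magnification m, DoF ≈ 2·N_eff·c/m² = 2 × 9.07 × 0.017 / 0.62² = 0.3084 / 0.3844 ≈ 0.802 mm.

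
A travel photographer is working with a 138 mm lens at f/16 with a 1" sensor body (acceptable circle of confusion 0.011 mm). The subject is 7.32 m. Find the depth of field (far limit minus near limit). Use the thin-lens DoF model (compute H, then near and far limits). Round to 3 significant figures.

0.976 m

Hyperfocal distance H = f²/(N·c) + f = 138²/(16 × 0.011) + 138 = 19044/0.176 + 138 ≈ 108342.5 mm ≈ 108.3 m.
Near limit Dn = s·(H − f)/(H + s − 2f) = 7320 × (108342.5 − 138) / (108342.5 + 7320 − 2 × 138) = 7320 × 108204.5 / 115386.5 ≈ 6864.38 mm.
Far limit Df = s·(H − f)/(H − s) = 7320 × (108342.5 − 138) / (108342.5 − 7320) = 7320 × 108204.5 / 101022.5 ≈ 7840.40 mm.
Depth of field = Df − Dn = 7840.40 − 6864.38 ≈ 976.02 mm ≈ 0.976 m.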